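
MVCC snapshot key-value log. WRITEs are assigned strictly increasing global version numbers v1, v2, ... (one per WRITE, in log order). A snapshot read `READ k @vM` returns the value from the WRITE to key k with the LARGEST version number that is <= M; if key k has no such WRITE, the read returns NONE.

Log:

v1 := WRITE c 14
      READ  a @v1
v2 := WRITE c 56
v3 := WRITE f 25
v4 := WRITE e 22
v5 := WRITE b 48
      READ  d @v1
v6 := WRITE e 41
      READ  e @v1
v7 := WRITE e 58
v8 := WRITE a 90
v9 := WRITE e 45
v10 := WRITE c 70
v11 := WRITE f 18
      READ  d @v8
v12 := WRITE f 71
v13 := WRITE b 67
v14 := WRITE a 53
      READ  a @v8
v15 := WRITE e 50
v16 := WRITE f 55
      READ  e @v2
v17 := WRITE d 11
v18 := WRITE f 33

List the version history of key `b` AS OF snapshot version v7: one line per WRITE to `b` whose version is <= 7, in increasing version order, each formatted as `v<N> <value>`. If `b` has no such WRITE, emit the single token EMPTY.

Scan writes for key=b with version <= 7:
  v1 WRITE c 14 -> skip
  v2 WRITE c 56 -> skip
  v3 WRITE f 25 -> skip
  v4 WRITE e 22 -> skip
  v5 WRITE b 48 -> keep
  v6 WRITE e 41 -> skip
  v7 WRITE e 58 -> skip
  v8 WRITE a 90 -> skip
  v9 WRITE e 45 -> skip
  v10 WRITE c 70 -> skip
  v11 WRITE f 18 -> skip
  v12 WRITE f 71 -> skip
  v13 WRITE b 67 -> drop (> snap)
  v14 WRITE a 53 -> skip
  v15 WRITE e 50 -> skip
  v16 WRITE f 55 -> skip
  v17 WRITE d 11 -> skip
  v18 WRITE f 33 -> skip
Collected: [(5, 48)]

Answer: v5 48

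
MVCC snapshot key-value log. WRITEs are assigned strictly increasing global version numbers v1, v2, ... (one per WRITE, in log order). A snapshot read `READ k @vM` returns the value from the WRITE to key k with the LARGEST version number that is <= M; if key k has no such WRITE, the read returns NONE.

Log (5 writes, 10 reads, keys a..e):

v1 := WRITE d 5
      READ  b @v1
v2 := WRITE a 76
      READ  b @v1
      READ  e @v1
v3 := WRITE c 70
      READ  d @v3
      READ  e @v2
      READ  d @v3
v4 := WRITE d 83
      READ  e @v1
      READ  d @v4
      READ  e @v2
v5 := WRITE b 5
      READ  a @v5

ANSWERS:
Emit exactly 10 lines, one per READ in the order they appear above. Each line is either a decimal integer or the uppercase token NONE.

v1: WRITE d=5  (d history now [(1, 5)])
READ b @v1: history=[] -> no version <= 1 -> NONE
v2: WRITE a=76  (a history now [(2, 76)])
READ b @v1: history=[] -> no version <= 1 -> NONE
READ e @v1: history=[] -> no version <= 1 -> NONE
v3: WRITE c=70  (c history now [(3, 70)])
READ d @v3: history=[(1, 5)] -> pick v1 -> 5
READ e @v2: history=[] -> no version <= 2 -> NONE
READ d @v3: history=[(1, 5)] -> pick v1 -> 5
v4: WRITE d=83  (d history now [(1, 5), (4, 83)])
READ e @v1: history=[] -> no version <= 1 -> NONE
READ d @v4: history=[(1, 5), (4, 83)] -> pick v4 -> 83
READ e @v2: history=[] -> no version <= 2 -> NONE
v5: WRITE b=5  (b history now [(5, 5)])
READ a @v5: history=[(2, 76)] -> pick v2 -> 76

Answer: NONE
NONE
NONE
5
NONE
5
NONE
83
NONE
76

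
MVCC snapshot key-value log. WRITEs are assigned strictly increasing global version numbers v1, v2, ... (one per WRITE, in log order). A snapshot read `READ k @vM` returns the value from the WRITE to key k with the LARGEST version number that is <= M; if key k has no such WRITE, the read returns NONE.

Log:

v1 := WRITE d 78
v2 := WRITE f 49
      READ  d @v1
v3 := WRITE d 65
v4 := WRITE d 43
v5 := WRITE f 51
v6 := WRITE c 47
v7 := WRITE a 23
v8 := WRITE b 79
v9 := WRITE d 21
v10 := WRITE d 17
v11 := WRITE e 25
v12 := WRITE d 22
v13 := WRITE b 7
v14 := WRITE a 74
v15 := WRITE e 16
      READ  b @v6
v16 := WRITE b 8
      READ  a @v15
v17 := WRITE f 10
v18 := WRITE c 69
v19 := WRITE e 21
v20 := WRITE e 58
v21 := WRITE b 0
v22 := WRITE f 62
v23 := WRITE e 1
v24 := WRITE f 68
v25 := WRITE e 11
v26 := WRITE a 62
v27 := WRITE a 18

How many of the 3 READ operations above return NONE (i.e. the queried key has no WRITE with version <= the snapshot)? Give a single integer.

v1: WRITE d=78  (d history now [(1, 78)])
v2: WRITE f=49  (f history now [(2, 49)])
READ d @v1: history=[(1, 78)] -> pick v1 -> 78
v3: WRITE d=65  (d history now [(1, 78), (3, 65)])
v4: WRITE d=43  (d history now [(1, 78), (3, 65), (4, 43)])
v5: WRITE f=51  (f history now [(2, 49), (5, 51)])
v6: WRITE c=47  (c history now [(6, 47)])
v7: WRITE a=23  (a history now [(7, 23)])
v8: WRITE b=79  (b history now [(8, 79)])
v9: WRITE d=21  (d history now [(1, 78), (3, 65), (4, 43), (9, 21)])
v10: WRITE d=17  (d history now [(1, 78), (3, 65), (4, 43), (9, 21), (10, 17)])
v11: WRITE e=25  (e history now [(11, 25)])
v12: WRITE d=22  (d history now [(1, 78), (3, 65), (4, 43), (9, 21), (10, 17), (12, 22)])
v13: WRITE b=7  (b history now [(8, 79), (13, 7)])
v14: WRITE a=74  (a history now [(7, 23), (14, 74)])
v15: WRITE e=16  (e history now [(11, 25), (15, 16)])
READ b @v6: history=[(8, 79), (13, 7)] -> no version <= 6 -> NONE
v16: WRITE b=8  (b history now [(8, 79), (13, 7), (16, 8)])
READ a @v15: history=[(7, 23), (14, 74)] -> pick v14 -> 74
v17: WRITE f=10  (f history now [(2, 49), (5, 51), (17, 10)])
v18: WRITE c=69  (c history now [(6, 47), (18, 69)])
v19: WRITE e=21  (e history now [(11, 25), (15, 16), (19, 21)])
v20: WRITE e=58  (e history now [(11, 25), (15, 16), (19, 21), (20, 58)])
v21: WRITE b=0  (b history now [(8, 79), (13, 7), (16, 8), (21, 0)])
v22: WRITE f=62  (f history now [(2, 49), (5, 51), (17, 10), (22, 62)])
v23: WRITE e=1  (e history now [(11, 25), (15, 16), (19, 21), (20, 58), (23, 1)])
v24: WRITE f=68  (f history now [(2, 49), (5, 51), (17, 10), (22, 62), (24, 68)])
v25: WRITE e=11  (e history now [(11, 25), (15, 16), (19, 21), (20, 58), (23, 1), (25, 11)])
v26: WRITE a=62  (a history now [(7, 23), (14, 74), (26, 62)])
v27: WRITE a=18  (a history now [(7, 23), (14, 74), (26, 62), (27, 18)])
Read results in order: ['78', 'NONE', '74']
NONE count = 1

Answer: 1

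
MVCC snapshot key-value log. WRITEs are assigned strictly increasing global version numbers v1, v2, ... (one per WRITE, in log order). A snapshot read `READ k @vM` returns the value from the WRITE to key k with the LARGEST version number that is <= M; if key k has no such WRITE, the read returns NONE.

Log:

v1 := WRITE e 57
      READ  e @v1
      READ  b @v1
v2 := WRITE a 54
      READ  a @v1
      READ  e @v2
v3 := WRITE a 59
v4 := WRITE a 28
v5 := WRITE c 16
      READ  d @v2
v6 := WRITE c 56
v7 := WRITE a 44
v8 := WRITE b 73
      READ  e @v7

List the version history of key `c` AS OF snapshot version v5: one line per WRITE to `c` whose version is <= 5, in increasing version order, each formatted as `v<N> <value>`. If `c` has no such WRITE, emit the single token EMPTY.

Scan writes for key=c with version <= 5:
  v1 WRITE e 57 -> skip
  v2 WRITE a 54 -> skip
  v3 WRITE a 59 -> skip
  v4 WRITE a 28 -> skip
  v5 WRITE c 16 -> keep
  v6 WRITE c 56 -> drop (> snap)
  v7 WRITE a 44 -> skip
  v8 WRITE b 73 -> skip
Collected: [(5, 16)]

Answer: v5 16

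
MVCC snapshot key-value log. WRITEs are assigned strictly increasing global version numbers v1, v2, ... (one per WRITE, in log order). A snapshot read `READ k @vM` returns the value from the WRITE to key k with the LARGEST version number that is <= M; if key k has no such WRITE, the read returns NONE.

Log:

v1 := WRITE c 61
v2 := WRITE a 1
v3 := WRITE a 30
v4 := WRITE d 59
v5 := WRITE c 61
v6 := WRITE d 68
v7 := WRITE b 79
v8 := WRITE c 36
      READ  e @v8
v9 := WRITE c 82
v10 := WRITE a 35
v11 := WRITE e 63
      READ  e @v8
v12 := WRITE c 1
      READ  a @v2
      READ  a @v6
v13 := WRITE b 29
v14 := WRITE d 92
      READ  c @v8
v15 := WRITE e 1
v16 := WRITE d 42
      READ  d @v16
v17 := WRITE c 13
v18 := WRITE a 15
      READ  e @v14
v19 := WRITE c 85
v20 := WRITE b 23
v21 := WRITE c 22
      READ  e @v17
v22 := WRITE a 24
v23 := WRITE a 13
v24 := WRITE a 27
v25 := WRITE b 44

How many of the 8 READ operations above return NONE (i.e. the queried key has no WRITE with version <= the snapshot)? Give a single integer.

Answer: 2

Derivation:
v1: WRITE c=61  (c history now [(1, 61)])
v2: WRITE a=1  (a history now [(2, 1)])
v3: WRITE a=30  (a history now [(2, 1), (3, 30)])
v4: WRITE d=59  (d history now [(4, 59)])
v5: WRITE c=61  (c history now [(1, 61), (5, 61)])
v6: WRITE d=68  (d history now [(4, 59), (6, 68)])
v7: WRITE b=79  (b history now [(7, 79)])
v8: WRITE c=36  (c history now [(1, 61), (5, 61), (8, 36)])
READ e @v8: history=[] -> no version <= 8 -> NONE
v9: WRITE c=82  (c history now [(1, 61), (5, 61), (8, 36), (9, 82)])
v10: WRITE a=35  (a history now [(2, 1), (3, 30), (10, 35)])
v11: WRITE e=63  (e history now [(11, 63)])
READ e @v8: history=[(11, 63)] -> no version <= 8 -> NONE
v12: WRITE c=1  (c history now [(1, 61), (5, 61), (8, 36), (9, 82), (12, 1)])
READ a @v2: history=[(2, 1), (3, 30), (10, 35)] -> pick v2 -> 1
READ a @v6: history=[(2, 1), (3, 30), (10, 35)] -> pick v3 -> 30
v13: WRITE b=29  (b history now [(7, 79), (13, 29)])
v14: WRITE d=92  (d history now [(4, 59), (6, 68), (14, 92)])
READ c @v8: history=[(1, 61), (5, 61), (8, 36), (9, 82), (12, 1)] -> pick v8 -> 36
v15: WRITE e=1  (e history now [(11, 63), (15, 1)])
v16: WRITE d=42  (d history now [(4, 59), (6, 68), (14, 92), (16, 42)])
READ d @v16: history=[(4, 59), (6, 68), (14, 92), (16, 42)] -> pick v16 -> 42
v17: WRITE c=13  (c history now [(1, 61), (5, 61), (8, 36), (9, 82), (12, 1), (17, 13)])
v18: WRITE a=15  (a history now [(2, 1), (3, 30), (10, 35), (18, 15)])
READ e @v14: history=[(11, 63), (15, 1)] -> pick v11 -> 63
v19: WRITE c=85  (c history now [(1, 61), (5, 61), (8, 36), (9, 82), (12, 1), (17, 13), (19, 85)])
v20: WRITE b=23  (b history now [(7, 79), (13, 29), (20, 23)])
v21: WRITE c=22  (c history now [(1, 61), (5, 61), (8, 36), (9, 82), (12, 1), (17, 13), (19, 85), (21, 22)])
READ e @v17: history=[(11, 63), (15, 1)] -> pick v15 -> 1
v22: WRITE a=24  (a history now [(2, 1), (3, 30), (10, 35), (18, 15), (22, 24)])
v23: WRITE a=13  (a history now [(2, 1), (3, 30), (10, 35), (18, 15), (22, 24), (23, 13)])
v24: WRITE a=27  (a history now [(2, 1), (3, 30), (10, 35), (18, 15), (22, 24), (23, 13), (24, 27)])
v25: WRITE b=44  (b history now [(7, 79), (13, 29), (20, 23), (25, 44)])
Read results in order: ['NONE', 'NONE', '1', '30', '36', '42', '63', '1']
NONE count = 2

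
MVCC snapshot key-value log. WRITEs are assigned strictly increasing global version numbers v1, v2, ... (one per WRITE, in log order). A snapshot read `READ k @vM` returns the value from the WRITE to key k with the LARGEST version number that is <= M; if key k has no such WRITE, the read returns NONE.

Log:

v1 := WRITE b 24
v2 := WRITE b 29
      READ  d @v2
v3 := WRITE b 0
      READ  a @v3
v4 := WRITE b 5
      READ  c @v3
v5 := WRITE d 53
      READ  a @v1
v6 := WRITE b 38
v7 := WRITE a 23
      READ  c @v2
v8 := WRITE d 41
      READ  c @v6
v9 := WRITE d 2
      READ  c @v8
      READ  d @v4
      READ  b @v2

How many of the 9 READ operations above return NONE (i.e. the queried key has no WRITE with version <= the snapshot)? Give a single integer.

v1: WRITE b=24  (b history now [(1, 24)])
v2: WRITE b=29  (b history now [(1, 24), (2, 29)])
READ d @v2: history=[] -> no version <= 2 -> NONE
v3: WRITE b=0  (b history now [(1, 24), (2, 29), (3, 0)])
READ a @v3: history=[] -> no version <= 3 -> NONE
v4: WRITE b=5  (b history now [(1, 24), (2, 29), (3, 0), (4, 5)])
READ c @v3: history=[] -> no version <= 3 -> NONE
v5: WRITE d=53  (d history now [(5, 53)])
READ a @v1: history=[] -> no version <= 1 -> NONE
v6: WRITE b=38  (b history now [(1, 24), (2, 29), (3, 0), (4, 5), (6, 38)])
v7: WRITE a=23  (a history now [(7, 23)])
READ c @v2: history=[] -> no version <= 2 -> NONE
v8: WRITE d=41  (d history now [(5, 53), (8, 41)])
READ c @v6: history=[] -> no version <= 6 -> NONE
v9: WRITE d=2  (d history now [(5, 53), (8, 41), (9, 2)])
READ c @v8: history=[] -> no version <= 8 -> NONE
READ d @v4: history=[(5, 53), (8, 41), (9, 2)] -> no version <= 4 -> NONE
READ b @v2: history=[(1, 24), (2, 29), (3, 0), (4, 5), (6, 38)] -> pick v2 -> 29
Read results in order: ['NONE', 'NONE', 'NONE', 'NONE', 'NONE', 'NONE', 'NONE', 'NONE', '29']
NONE count = 8

Answer: 8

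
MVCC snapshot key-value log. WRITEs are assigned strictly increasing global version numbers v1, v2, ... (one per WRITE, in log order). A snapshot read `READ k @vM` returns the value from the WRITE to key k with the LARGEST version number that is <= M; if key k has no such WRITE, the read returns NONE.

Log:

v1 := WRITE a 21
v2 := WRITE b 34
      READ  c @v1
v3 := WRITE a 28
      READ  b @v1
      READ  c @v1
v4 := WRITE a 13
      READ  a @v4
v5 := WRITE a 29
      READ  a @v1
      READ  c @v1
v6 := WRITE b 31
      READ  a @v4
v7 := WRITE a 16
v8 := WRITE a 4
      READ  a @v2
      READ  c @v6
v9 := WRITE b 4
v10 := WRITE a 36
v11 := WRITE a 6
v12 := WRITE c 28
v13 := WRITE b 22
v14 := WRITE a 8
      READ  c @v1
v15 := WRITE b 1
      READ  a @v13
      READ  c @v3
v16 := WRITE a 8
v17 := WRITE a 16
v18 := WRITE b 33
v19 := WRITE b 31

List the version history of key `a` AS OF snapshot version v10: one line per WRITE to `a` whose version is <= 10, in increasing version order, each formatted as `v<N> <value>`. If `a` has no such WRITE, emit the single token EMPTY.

Answer: v1 21
v3 28
v4 13
v5 29
v7 16
v8 4
v10 36

Derivation:
Scan writes for key=a with version <= 10:
  v1 WRITE a 21 -> keep
  v2 WRITE b 34 -> skip
  v3 WRITE a 28 -> keep
  v4 WRITE a 13 -> keep
  v5 WRITE a 29 -> keep
  v6 WRITE b 31 -> skip
  v7 WRITE a 16 -> keep
  v8 WRITE a 4 -> keep
  v9 WRITE b 4 -> skip
  v10 WRITE a 36 -> keep
  v11 WRITE a 6 -> drop (> snap)
  v12 WRITE c 28 -> skip
  v13 WRITE b 22 -> skip
  v14 WRITE a 8 -> drop (> snap)
  v15 WRITE b 1 -> skip
  v16 WRITE a 8 -> drop (> snap)
  v17 WRITE a 16 -> drop (> snap)
  v18 WRITE b 33 -> skip
  v19 WRITE b 31 -> skip
Collected: [(1, 21), (3, 28), (4, 13), (5, 29), (7, 16), (8, 4), (10, 36)]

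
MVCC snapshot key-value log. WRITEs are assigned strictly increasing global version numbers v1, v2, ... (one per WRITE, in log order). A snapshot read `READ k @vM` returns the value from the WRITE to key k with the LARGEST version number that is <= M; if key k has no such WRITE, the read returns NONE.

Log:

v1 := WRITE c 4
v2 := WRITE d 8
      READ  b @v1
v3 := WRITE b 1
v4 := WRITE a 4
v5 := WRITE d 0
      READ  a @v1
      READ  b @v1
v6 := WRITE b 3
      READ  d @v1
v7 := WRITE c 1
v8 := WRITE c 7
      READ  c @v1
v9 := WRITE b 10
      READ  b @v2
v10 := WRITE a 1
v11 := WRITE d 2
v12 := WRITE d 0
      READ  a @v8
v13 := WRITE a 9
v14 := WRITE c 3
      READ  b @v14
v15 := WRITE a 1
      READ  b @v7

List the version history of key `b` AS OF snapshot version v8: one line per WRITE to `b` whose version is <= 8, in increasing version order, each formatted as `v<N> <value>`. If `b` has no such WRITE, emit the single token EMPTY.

Answer: v3 1
v6 3

Derivation:
Scan writes for key=b with version <= 8:
  v1 WRITE c 4 -> skip
  v2 WRITE d 8 -> skip
  v3 WRITE b 1 -> keep
  v4 WRITE a 4 -> skip
  v5 WRITE d 0 -> skip
  v6 WRITE b 3 -> keep
  v7 WRITE c 1 -> skip
  v8 WRITE c 7 -> skip
  v9 WRITE b 10 -> drop (> snap)
  v10 WRITE a 1 -> skip
  v11 WRITE d 2 -> skip
  v12 WRITE d 0 -> skip
  v13 WRITE a 9 -> skip
  v14 WRITE c 3 -> skip
  v15 WRITE a 1 -> skip
Collected: [(3, 1), (6, 3)]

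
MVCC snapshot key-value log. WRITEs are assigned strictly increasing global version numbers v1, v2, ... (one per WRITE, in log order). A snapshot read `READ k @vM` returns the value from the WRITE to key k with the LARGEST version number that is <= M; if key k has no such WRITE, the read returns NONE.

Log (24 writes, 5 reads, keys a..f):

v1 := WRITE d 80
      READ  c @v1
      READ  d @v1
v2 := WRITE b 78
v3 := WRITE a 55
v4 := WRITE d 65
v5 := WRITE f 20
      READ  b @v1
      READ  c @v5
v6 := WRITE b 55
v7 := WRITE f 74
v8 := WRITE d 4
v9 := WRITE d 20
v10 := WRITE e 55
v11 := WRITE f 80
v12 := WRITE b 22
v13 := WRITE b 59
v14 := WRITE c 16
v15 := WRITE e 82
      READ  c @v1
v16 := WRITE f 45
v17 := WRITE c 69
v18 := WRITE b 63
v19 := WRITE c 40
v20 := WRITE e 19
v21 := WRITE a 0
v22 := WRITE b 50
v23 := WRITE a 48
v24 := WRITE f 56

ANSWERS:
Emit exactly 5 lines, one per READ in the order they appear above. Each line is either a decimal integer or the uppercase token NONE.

Answer: NONE
80
NONE
NONE
NONE

Derivation:
v1: WRITE d=80  (d history now [(1, 80)])
READ c @v1: history=[] -> no version <= 1 -> NONE
READ d @v1: history=[(1, 80)] -> pick v1 -> 80
v2: WRITE b=78  (b history now [(2, 78)])
v3: WRITE a=55  (a history now [(3, 55)])
v4: WRITE d=65  (d history now [(1, 80), (4, 65)])
v5: WRITE f=20  (f history now [(5, 20)])
READ b @v1: history=[(2, 78)] -> no version <= 1 -> NONE
READ c @v5: history=[] -> no version <= 5 -> NONE
v6: WRITE b=55  (b history now [(2, 78), (6, 55)])
v7: WRITE f=74  (f history now [(5, 20), (7, 74)])
v8: WRITE d=4  (d history now [(1, 80), (4, 65), (8, 4)])
v9: WRITE d=20  (d history now [(1, 80), (4, 65), (8, 4), (9, 20)])
v10: WRITE e=55  (e history now [(10, 55)])
v11: WRITE f=80  (f history now [(5, 20), (7, 74), (11, 80)])
v12: WRITE b=22  (b history now [(2, 78), (6, 55), (12, 22)])
v13: WRITE b=59  (b history now [(2, 78), (6, 55), (12, 22), (13, 59)])
v14: WRITE c=16  (c history now [(14, 16)])
v15: WRITE e=82  (e history now [(10, 55), (15, 82)])
READ c @v1: history=[(14, 16)] -> no version <= 1 -> NONE
v16: WRITE f=45  (f history now [(5, 20), (7, 74), (11, 80), (16, 45)])
v17: WRITE c=69  (c history now [(14, 16), (17, 69)])
v18: WRITE b=63  (b history now [(2, 78), (6, 55), (12, 22), (13, 59), (18, 63)])
v19: WRITE c=40  (c history now [(14, 16), (17, 69), (19, 40)])
v20: WRITE e=19  (e history now [(10, 55), (15, 82), (20, 19)])
v21: WRITE a=0  (a history now [(3, 55), (21, 0)])
v22: WRITE b=50  (b history now [(2, 78), (6, 55), (12, 22), (13, 59), (18, 63), (22, 50)])
v23: WRITE a=48  (a history now [(3, 55), (21, 0), (23, 48)])
v24: WRITE f=56  (f history now [(5, 20), (7, 74), (11, 80), (16, 45), (24, 56)])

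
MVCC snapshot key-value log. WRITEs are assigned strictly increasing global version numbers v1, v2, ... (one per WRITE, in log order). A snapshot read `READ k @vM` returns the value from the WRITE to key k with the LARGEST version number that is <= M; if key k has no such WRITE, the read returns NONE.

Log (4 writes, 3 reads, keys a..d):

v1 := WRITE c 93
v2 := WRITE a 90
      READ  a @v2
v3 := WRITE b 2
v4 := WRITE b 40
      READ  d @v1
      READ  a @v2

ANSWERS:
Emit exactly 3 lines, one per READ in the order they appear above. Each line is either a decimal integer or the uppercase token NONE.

v1: WRITE c=93  (c history now [(1, 93)])
v2: WRITE a=90  (a history now [(2, 90)])
READ a @v2: history=[(2, 90)] -> pick v2 -> 90
v3: WRITE b=2  (b history now [(3, 2)])
v4: WRITE b=40  (b history now [(3, 2), (4, 40)])
READ d @v1: history=[] -> no version <= 1 -> NONE
READ a @v2: history=[(2, 90)] -> pick v2 -> 90

Answer: 90
NONE
90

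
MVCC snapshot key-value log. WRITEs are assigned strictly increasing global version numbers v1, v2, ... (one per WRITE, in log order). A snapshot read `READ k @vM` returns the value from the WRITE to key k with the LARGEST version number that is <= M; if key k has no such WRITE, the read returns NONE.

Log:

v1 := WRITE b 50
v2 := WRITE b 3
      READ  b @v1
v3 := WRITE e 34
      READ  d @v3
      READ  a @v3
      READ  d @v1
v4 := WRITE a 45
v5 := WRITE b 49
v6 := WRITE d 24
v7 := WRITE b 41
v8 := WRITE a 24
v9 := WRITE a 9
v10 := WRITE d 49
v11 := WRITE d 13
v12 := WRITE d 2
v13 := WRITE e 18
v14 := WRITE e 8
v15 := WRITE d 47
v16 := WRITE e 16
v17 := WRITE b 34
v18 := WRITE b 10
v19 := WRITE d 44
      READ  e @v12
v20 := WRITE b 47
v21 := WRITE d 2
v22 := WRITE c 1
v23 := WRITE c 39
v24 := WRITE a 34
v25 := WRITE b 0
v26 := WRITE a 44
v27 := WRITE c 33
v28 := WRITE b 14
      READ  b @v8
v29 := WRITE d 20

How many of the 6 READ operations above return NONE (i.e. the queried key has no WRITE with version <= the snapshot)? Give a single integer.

Answer: 3

Derivation:
v1: WRITE b=50  (b history now [(1, 50)])
v2: WRITE b=3  (b history now [(1, 50), (2, 3)])
READ b @v1: history=[(1, 50), (2, 3)] -> pick v1 -> 50
v3: WRITE e=34  (e history now [(3, 34)])
READ d @v3: history=[] -> no version <= 3 -> NONE
READ a @v3: history=[] -> no version <= 3 -> NONE
READ d @v1: history=[] -> no version <= 1 -> NONE
v4: WRITE a=45  (a history now [(4, 45)])
v5: WRITE b=49  (b history now [(1, 50), (2, 3), (5, 49)])
v6: WRITE d=24  (d history now [(6, 24)])
v7: WRITE b=41  (b history now [(1, 50), (2, 3), (5, 49), (7, 41)])
v8: WRITE a=24  (a history now [(4, 45), (8, 24)])
v9: WRITE a=9  (a history now [(4, 45), (8, 24), (9, 9)])
v10: WRITE d=49  (d history now [(6, 24), (10, 49)])
v11: WRITE d=13  (d history now [(6, 24), (10, 49), (11, 13)])
v12: WRITE d=2  (d history now [(6, 24), (10, 49), (11, 13), (12, 2)])
v13: WRITE e=18  (e history now [(3, 34), (13, 18)])
v14: WRITE e=8  (e history now [(3, 34), (13, 18), (14, 8)])
v15: WRITE d=47  (d history now [(6, 24), (10, 49), (11, 13), (12, 2), (15, 47)])
v16: WRITE e=16  (e history now [(3, 34), (13, 18), (14, 8), (16, 16)])
v17: WRITE b=34  (b history now [(1, 50), (2, 3), (5, 49), (7, 41), (17, 34)])
v18: WRITE b=10  (b history now [(1, 50), (2, 3), (5, 49), (7, 41), (17, 34), (18, 10)])
v19: WRITE d=44  (d history now [(6, 24), (10, 49), (11, 13), (12, 2), (15, 47), (19, 44)])
READ e @v12: history=[(3, 34), (13, 18), (14, 8), (16, 16)] -> pick v3 -> 34
v20: WRITE b=47  (b history now [(1, 50), (2, 3), (5, 49), (7, 41), (17, 34), (18, 10), (20, 47)])
v21: WRITE d=2  (d history now [(6, 24), (10, 49), (11, 13), (12, 2), (15, 47), (19, 44), (21, 2)])
v22: WRITE c=1  (c history now [(22, 1)])
v23: WRITE c=39  (c history now [(22, 1), (23, 39)])
v24: WRITE a=34  (a history now [(4, 45), (8, 24), (9, 9), (24, 34)])
v25: WRITE b=0  (b history now [(1, 50), (2, 3), (5, 49), (7, 41), (17, 34), (18, 10), (20, 47), (25, 0)])
v26: WRITE a=44  (a history now [(4, 45), (8, 24), (9, 9), (24, 34), (26, 44)])
v27: WRITE c=33  (c history now [(22, 1), (23, 39), (27, 33)])
v28: WRITE b=14  (b history now [(1, 50), (2, 3), (5, 49), (7, 41), (17, 34), (18, 10), (20, 47), (25, 0), (28, 14)])
READ b @v8: history=[(1, 50), (2, 3), (5, 49), (7, 41), (17, 34), (18, 10), (20, 47), (25, 0), (28, 14)] -> pick v7 -> 41
v29: WRITE d=20  (d history now [(6, 24), (10, 49), (11, 13), (12, 2), (15, 47), (19, 44), (21, 2), (29, 20)])
Read results in order: ['50', 'NONE', 'NONE', 'NONE', '34', '41']
NONE count = 3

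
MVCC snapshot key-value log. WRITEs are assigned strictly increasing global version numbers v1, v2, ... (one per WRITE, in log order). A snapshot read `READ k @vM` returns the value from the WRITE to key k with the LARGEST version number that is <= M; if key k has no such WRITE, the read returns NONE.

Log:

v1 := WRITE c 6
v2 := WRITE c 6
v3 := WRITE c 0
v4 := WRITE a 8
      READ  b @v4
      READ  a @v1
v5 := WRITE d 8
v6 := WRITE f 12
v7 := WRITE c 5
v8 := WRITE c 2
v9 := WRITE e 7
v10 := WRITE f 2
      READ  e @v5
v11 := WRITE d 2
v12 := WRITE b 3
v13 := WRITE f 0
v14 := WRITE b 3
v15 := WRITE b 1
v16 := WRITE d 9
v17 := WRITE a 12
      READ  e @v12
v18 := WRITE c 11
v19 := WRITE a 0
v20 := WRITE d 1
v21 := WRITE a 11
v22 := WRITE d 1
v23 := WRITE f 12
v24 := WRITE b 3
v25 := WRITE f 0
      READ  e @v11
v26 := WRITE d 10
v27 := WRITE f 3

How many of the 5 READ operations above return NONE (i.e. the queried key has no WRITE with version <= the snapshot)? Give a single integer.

v1: WRITE c=6  (c history now [(1, 6)])
v2: WRITE c=6  (c history now [(1, 6), (2, 6)])
v3: WRITE c=0  (c history now [(1, 6), (2, 6), (3, 0)])
v4: WRITE a=8  (a history now [(4, 8)])
READ b @v4: history=[] -> no version <= 4 -> NONE
READ a @v1: history=[(4, 8)] -> no version <= 1 -> NONE
v5: WRITE d=8  (d history now [(5, 8)])
v6: WRITE f=12  (f history now [(6, 12)])
v7: WRITE c=5  (c history now [(1, 6), (2, 6), (3, 0), (7, 5)])
v8: WRITE c=2  (c history now [(1, 6), (2, 6), (3, 0), (7, 5), (8, 2)])
v9: WRITE e=7  (e history now [(9, 7)])
v10: WRITE f=2  (f history now [(6, 12), (10, 2)])
READ e @v5: history=[(9, 7)] -> no version <= 5 -> NONE
v11: WRITE d=2  (d history now [(5, 8), (11, 2)])
v12: WRITE b=3  (b history now [(12, 3)])
v13: WRITE f=0  (f history now [(6, 12), (10, 2), (13, 0)])
v14: WRITE b=3  (b history now [(12, 3), (14, 3)])
v15: WRITE b=1  (b history now [(12, 3), (14, 3), (15, 1)])
v16: WRITE d=9  (d history now [(5, 8), (11, 2), (16, 9)])
v17: WRITE a=12  (a history now [(4, 8), (17, 12)])
READ e @v12: history=[(9, 7)] -> pick v9 -> 7
v18: WRITE c=11  (c history now [(1, 6), (2, 6), (3, 0), (7, 5), (8, 2), (18, 11)])
v19: WRITE a=0  (a history now [(4, 8), (17, 12), (19, 0)])
v20: WRITE d=1  (d history now [(5, 8), (11, 2), (16, 9), (20, 1)])
v21: WRITE a=11  (a history now [(4, 8), (17, 12), (19, 0), (21, 11)])
v22: WRITE d=1  (d history now [(5, 8), (11, 2), (16, 9), (20, 1), (22, 1)])
v23: WRITE f=12  (f history now [(6, 12), (10, 2), (13, 0), (23, 12)])
v24: WRITE b=3  (b history now [(12, 3), (14, 3), (15, 1), (24, 3)])
v25: WRITE f=0  (f history now [(6, 12), (10, 2), (13, 0), (23, 12), (25, 0)])
READ e @v11: history=[(9, 7)] -> pick v9 -> 7
v26: WRITE d=10  (d history now [(5, 8), (11, 2), (16, 9), (20, 1), (22, 1), (26, 10)])
v27: WRITE f=3  (f history now [(6, 12), (10, 2), (13, 0), (23, 12), (25, 0), (27, 3)])
Read results in order: ['NONE', 'NONE', 'NONE', '7', '7']
NONE count = 3

Answer: 3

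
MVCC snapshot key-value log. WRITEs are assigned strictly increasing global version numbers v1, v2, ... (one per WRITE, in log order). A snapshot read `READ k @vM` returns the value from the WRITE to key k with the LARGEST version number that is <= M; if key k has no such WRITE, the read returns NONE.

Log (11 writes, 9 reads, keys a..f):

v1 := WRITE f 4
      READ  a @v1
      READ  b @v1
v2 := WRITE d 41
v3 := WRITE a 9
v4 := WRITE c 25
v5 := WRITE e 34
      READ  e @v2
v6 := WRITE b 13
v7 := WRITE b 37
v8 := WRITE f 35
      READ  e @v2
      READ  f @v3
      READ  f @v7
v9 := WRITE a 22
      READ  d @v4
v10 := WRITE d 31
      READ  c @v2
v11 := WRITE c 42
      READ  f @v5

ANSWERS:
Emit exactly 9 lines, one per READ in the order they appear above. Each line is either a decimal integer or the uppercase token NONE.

v1: WRITE f=4  (f history now [(1, 4)])
READ a @v1: history=[] -> no version <= 1 -> NONE
READ b @v1: history=[] -> no version <= 1 -> NONE
v2: WRITE d=41  (d history now [(2, 41)])
v3: WRITE a=9  (a history now [(3, 9)])
v4: WRITE c=25  (c history now [(4, 25)])
v5: WRITE e=34  (e history now [(5, 34)])
READ e @v2: history=[(5, 34)] -> no version <= 2 -> NONE
v6: WRITE b=13  (b history now [(6, 13)])
v7: WRITE b=37  (b history now [(6, 13), (7, 37)])
v8: WRITE f=35  (f history now [(1, 4), (8, 35)])
READ e @v2: history=[(5, 34)] -> no version <= 2 -> NONE
READ f @v3: history=[(1, 4), (8, 35)] -> pick v1 -> 4
READ f @v7: history=[(1, 4), (8, 35)] -> pick v1 -> 4
v9: WRITE a=22  (a history now [(3, 9), (9, 22)])
READ d @v4: history=[(2, 41)] -> pick v2 -> 41
v10: WRITE d=31  (d history now [(2, 41), (10, 31)])
READ c @v2: history=[(4, 25)] -> no version <= 2 -> NONE
v11: WRITE c=42  (c history now [(4, 25), (11, 42)])
READ f @v5: history=[(1, 4), (8, 35)] -> pick v1 -> 4

Answer: NONE
NONE
NONE
NONE
4
4
41
NONE
4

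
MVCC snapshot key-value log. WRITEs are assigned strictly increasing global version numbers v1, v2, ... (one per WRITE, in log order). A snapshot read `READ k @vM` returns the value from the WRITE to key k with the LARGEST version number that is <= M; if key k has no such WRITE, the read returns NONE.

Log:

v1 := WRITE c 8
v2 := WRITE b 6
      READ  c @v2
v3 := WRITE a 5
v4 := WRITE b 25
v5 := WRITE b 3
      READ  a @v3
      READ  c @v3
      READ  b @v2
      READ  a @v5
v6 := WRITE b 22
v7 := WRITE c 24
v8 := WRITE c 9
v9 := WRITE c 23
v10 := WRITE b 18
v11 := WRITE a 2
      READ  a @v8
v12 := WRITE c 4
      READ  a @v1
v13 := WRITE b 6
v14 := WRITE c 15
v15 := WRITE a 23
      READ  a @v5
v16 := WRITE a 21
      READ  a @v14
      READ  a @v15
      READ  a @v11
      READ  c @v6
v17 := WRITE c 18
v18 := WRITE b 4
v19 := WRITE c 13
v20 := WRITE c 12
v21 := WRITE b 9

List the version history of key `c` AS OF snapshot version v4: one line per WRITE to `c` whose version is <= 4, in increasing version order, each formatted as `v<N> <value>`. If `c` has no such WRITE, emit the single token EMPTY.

Scan writes for key=c with version <= 4:
  v1 WRITE c 8 -> keep
  v2 WRITE b 6 -> skip
  v3 WRITE a 5 -> skip
  v4 WRITE b 25 -> skip
  v5 WRITE b 3 -> skip
  v6 WRITE b 22 -> skip
  v7 WRITE c 24 -> drop (> snap)
  v8 WRITE c 9 -> drop (> snap)
  v9 WRITE c 23 -> drop (> snap)
  v10 WRITE b 18 -> skip
  v11 WRITE a 2 -> skip
  v12 WRITE c 4 -> drop (> snap)
  v13 WRITE b 6 -> skip
  v14 WRITE c 15 -> drop (> snap)
  v15 WRITE a 23 -> skip
  v16 WRITE a 21 -> skip
  v17 WRITE c 18 -> drop (> snap)
  v18 WRITE b 4 -> skip
  v19 WRITE c 13 -> drop (> snap)
  v20 WRITE c 12 -> drop (> snap)
  v21 WRITE b 9 -> skip
Collected: [(1, 8)]

Answer: v1 8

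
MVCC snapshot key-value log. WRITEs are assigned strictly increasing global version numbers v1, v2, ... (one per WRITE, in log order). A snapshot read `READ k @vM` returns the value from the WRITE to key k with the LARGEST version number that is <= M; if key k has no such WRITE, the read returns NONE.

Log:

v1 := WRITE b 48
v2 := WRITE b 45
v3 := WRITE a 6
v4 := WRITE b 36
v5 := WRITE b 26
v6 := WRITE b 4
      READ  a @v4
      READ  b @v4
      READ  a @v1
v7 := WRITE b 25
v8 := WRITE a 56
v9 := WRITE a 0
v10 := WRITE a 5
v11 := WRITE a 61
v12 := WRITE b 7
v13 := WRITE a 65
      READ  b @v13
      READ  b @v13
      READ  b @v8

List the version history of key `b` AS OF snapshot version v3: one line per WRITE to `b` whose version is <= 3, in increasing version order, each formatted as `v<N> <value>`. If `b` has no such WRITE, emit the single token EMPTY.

Answer: v1 48
v2 45

Derivation:
Scan writes for key=b with version <= 3:
  v1 WRITE b 48 -> keep
  v2 WRITE b 45 -> keep
  v3 WRITE a 6 -> skip
  v4 WRITE b 36 -> drop (> snap)
  v5 WRITE b 26 -> drop (> snap)
  v6 WRITE b 4 -> drop (> snap)
  v7 WRITE b 25 -> drop (> snap)
  v8 WRITE a 56 -> skip
  v9 WRITE a 0 -> skip
  v10 WRITE a 5 -> skip
  v11 WRITE a 61 -> skip
  v12 WRITE b 7 -> drop (> snap)
  v13 WRITE a 65 -> skip
Collected: [(1, 48), (2, 45)]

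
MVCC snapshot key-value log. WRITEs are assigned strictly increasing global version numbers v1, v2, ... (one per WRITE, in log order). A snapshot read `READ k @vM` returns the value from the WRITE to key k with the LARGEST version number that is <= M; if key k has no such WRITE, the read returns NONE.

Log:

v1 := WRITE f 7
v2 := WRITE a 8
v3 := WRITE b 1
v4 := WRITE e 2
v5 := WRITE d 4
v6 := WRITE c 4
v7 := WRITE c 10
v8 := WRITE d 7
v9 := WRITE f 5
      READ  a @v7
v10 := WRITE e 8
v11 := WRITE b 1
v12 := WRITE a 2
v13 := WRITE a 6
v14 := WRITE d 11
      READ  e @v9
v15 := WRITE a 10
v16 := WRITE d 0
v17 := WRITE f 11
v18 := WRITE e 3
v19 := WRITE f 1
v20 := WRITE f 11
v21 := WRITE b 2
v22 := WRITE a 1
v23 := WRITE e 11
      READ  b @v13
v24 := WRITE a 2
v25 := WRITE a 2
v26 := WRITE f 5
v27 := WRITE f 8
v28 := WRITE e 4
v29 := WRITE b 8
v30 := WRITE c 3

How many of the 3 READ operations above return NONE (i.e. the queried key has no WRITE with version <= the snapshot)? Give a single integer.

Answer: 0

Derivation:
v1: WRITE f=7  (f history now [(1, 7)])
v2: WRITE a=8  (a history now [(2, 8)])
v3: WRITE b=1  (b history now [(3, 1)])
v4: WRITE e=2  (e history now [(4, 2)])
v5: WRITE d=4  (d history now [(5, 4)])
v6: WRITE c=4  (c history now [(6, 4)])
v7: WRITE c=10  (c history now [(6, 4), (7, 10)])
v8: WRITE d=7  (d history now [(5, 4), (8, 7)])
v9: WRITE f=5  (f history now [(1, 7), (9, 5)])
READ a @v7: history=[(2, 8)] -> pick v2 -> 8
v10: WRITE e=8  (e history now [(4, 2), (10, 8)])
v11: WRITE b=1  (b history now [(3, 1), (11, 1)])
v12: WRITE a=2  (a history now [(2, 8), (12, 2)])
v13: WRITE a=6  (a history now [(2, 8), (12, 2), (13, 6)])
v14: WRITE d=11  (d history now [(5, 4), (8, 7), (14, 11)])
READ e @v9: history=[(4, 2), (10, 8)] -> pick v4 -> 2
v15: WRITE a=10  (a history now [(2, 8), (12, 2), (13, 6), (15, 10)])
v16: WRITE d=0  (d history now [(5, 4), (8, 7), (14, 11), (16, 0)])
v17: WRITE f=11  (f history now [(1, 7), (9, 5), (17, 11)])
v18: WRITE e=3  (e history now [(4, 2), (10, 8), (18, 3)])
v19: WRITE f=1  (f history now [(1, 7), (9, 5), (17, 11), (19, 1)])
v20: WRITE f=11  (f history now [(1, 7), (9, 5), (17, 11), (19, 1), (20, 11)])
v21: WRITE b=2  (b history now [(3, 1), (11, 1), (21, 2)])
v22: WRITE a=1  (a history now [(2, 8), (12, 2), (13, 6), (15, 10), (22, 1)])
v23: WRITE e=11  (e history now [(4, 2), (10, 8), (18, 3), (23, 11)])
READ b @v13: history=[(3, 1), (11, 1), (21, 2)] -> pick v11 -> 1
v24: WRITE a=2  (a history now [(2, 8), (12, 2), (13, 6), (15, 10), (22, 1), (24, 2)])
v25: WRITE a=2  (a history now [(2, 8), (12, 2), (13, 6), (15, 10), (22, 1), (24, 2), (25, 2)])
v26: WRITE f=5  (f history now [(1, 7), (9, 5), (17, 11), (19, 1), (20, 11), (26, 5)])
v27: WRITE f=8  (f history now [(1, 7), (9, 5), (17, 11), (19, 1), (20, 11), (26, 5), (27, 8)])
v28: WRITE e=4  (e history now [(4, 2), (10, 8), (18, 3), (23, 11), (28, 4)])
v29: WRITE b=8  (b history now [(3, 1), (11, 1), (21, 2), (29, 8)])
v30: WRITE c=3  (c history now [(6, 4), (7, 10), (30, 3)])
Read results in order: ['8', '2', '1']
NONE count = 0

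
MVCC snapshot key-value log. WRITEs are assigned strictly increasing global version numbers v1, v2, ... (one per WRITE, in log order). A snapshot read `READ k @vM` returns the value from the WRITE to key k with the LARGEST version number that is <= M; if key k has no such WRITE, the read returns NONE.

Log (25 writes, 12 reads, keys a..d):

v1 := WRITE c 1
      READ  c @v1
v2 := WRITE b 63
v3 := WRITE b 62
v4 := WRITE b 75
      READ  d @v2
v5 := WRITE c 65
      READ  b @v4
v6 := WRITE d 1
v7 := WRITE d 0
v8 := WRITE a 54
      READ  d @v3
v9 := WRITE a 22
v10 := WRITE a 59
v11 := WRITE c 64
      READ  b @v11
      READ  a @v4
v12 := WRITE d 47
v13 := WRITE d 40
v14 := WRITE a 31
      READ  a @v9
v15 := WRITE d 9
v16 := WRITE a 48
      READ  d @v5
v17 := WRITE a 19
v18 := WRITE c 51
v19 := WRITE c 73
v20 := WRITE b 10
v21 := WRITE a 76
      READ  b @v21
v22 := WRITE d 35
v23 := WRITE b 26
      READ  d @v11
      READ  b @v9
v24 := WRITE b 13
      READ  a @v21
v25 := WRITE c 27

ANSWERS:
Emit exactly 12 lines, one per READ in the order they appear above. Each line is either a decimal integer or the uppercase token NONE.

Answer: 1
NONE
75
NONE
75
NONE
22
NONE
10
0
75
76

Derivation:
v1: WRITE c=1  (c history now [(1, 1)])
READ c @v1: history=[(1, 1)] -> pick v1 -> 1
v2: WRITE b=63  (b history now [(2, 63)])
v3: WRITE b=62  (b history now [(2, 63), (3, 62)])
v4: WRITE b=75  (b history now [(2, 63), (3, 62), (4, 75)])
READ d @v2: history=[] -> no version <= 2 -> NONE
v5: WRITE c=65  (c history now [(1, 1), (5, 65)])
READ b @v4: history=[(2, 63), (3, 62), (4, 75)] -> pick v4 -> 75
v6: WRITE d=1  (d history now [(6, 1)])
v7: WRITE d=0  (d history now [(6, 1), (7, 0)])
v8: WRITE a=54  (a history now [(8, 54)])
READ d @v3: history=[(6, 1), (7, 0)] -> no version <= 3 -> NONE
v9: WRITE a=22  (a history now [(8, 54), (9, 22)])
v10: WRITE a=59  (a history now [(8, 54), (9, 22), (10, 59)])
v11: WRITE c=64  (c history now [(1, 1), (5, 65), (11, 64)])
READ b @v11: history=[(2, 63), (3, 62), (4, 75)] -> pick v4 -> 75
READ a @v4: history=[(8, 54), (9, 22), (10, 59)] -> no version <= 4 -> NONE
v12: WRITE d=47  (d history now [(6, 1), (7, 0), (12, 47)])
v13: WRITE d=40  (d history now [(6, 1), (7, 0), (12, 47), (13, 40)])
v14: WRITE a=31  (a history now [(8, 54), (9, 22), (10, 59), (14, 31)])
READ a @v9: history=[(8, 54), (9, 22), (10, 59), (14, 31)] -> pick v9 -> 22
v15: WRITE d=9  (d history now [(6, 1), (7, 0), (12, 47), (13, 40), (15, 9)])
v16: WRITE a=48  (a history now [(8, 54), (9, 22), (10, 59), (14, 31), (16, 48)])
READ d @v5: history=[(6, 1), (7, 0), (12, 47), (13, 40), (15, 9)] -> no version <= 5 -> NONE
v17: WRITE a=19  (a history now [(8, 54), (9, 22), (10, 59), (14, 31), (16, 48), (17, 19)])
v18: WRITE c=51  (c history now [(1, 1), (5, 65), (11, 64), (18, 51)])
v19: WRITE c=73  (c history now [(1, 1), (5, 65), (11, 64), (18, 51), (19, 73)])
v20: WRITE b=10  (b history now [(2, 63), (3, 62), (4, 75), (20, 10)])
v21: WRITE a=76  (a history now [(8, 54), (9, 22), (10, 59), (14, 31), (16, 48), (17, 19), (21, 76)])
READ b @v21: history=[(2, 63), (3, 62), (4, 75), (20, 10)] -> pick v20 -> 10
v22: WRITE d=35  (d history now [(6, 1), (7, 0), (12, 47), (13, 40), (15, 9), (22, 35)])
v23: WRITE b=26  (b history now [(2, 63), (3, 62), (4, 75), (20, 10), (23, 26)])
READ d @v11: history=[(6, 1), (7, 0), (12, 47), (13, 40), (15, 9), (22, 35)] -> pick v7 -> 0
READ b @v9: history=[(2, 63), (3, 62), (4, 75), (20, 10), (23, 26)] -> pick v4 -> 75
v24: WRITE b=13  (b history now [(2, 63), (3, 62), (4, 75), (20, 10), (23, 26), (24, 13)])
READ a @v21: history=[(8, 54), (9, 22), (10, 59), (14, 31), (16, 48), (17, 19), (21, 76)] -> pick v21 -> 76
v25: WRITE c=27  (c history now [(1, 1), (5, 65), (11, 64), (18, 51), (19, 73), (25, 27)])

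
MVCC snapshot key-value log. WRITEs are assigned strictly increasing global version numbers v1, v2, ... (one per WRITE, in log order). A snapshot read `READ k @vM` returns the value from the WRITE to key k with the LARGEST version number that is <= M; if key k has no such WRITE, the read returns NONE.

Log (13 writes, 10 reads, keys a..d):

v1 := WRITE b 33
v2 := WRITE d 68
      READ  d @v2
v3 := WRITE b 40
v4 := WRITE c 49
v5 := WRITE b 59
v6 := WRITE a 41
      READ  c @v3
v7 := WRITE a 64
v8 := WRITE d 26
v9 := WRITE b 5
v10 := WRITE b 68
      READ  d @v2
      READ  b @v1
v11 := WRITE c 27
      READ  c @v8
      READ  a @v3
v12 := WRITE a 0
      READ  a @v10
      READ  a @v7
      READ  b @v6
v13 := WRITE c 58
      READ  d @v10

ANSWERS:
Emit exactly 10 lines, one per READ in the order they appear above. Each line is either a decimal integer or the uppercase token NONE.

v1: WRITE b=33  (b history now [(1, 33)])
v2: WRITE d=68  (d history now [(2, 68)])
READ d @v2: history=[(2, 68)] -> pick v2 -> 68
v3: WRITE b=40  (b history now [(1, 33), (3, 40)])
v4: WRITE c=49  (c history now [(4, 49)])
v5: WRITE b=59  (b history now [(1, 33), (3, 40), (5, 59)])
v6: WRITE a=41  (a history now [(6, 41)])
READ c @v3: history=[(4, 49)] -> no version <= 3 -> NONE
v7: WRITE a=64  (a history now [(6, 41), (7, 64)])
v8: WRITE d=26  (d history now [(2, 68), (8, 26)])
v9: WRITE b=5  (b history now [(1, 33), (3, 40), (5, 59), (9, 5)])
v10: WRITE b=68  (b history now [(1, 33), (3, 40), (5, 59), (9, 5), (10, 68)])
READ d @v2: history=[(2, 68), (8, 26)] -> pick v2 -> 68
READ b @v1: history=[(1, 33), (3, 40), (5, 59), (9, 5), (10, 68)] -> pick v1 -> 33
v11: WRITE c=27  (c history now [(4, 49), (11, 27)])
READ c @v8: history=[(4, 49), (11, 27)] -> pick v4 -> 49
READ a @v3: history=[(6, 41), (7, 64)] -> no version <= 3 -> NONE
v12: WRITE a=0  (a history now [(6, 41), (7, 64), (12, 0)])
READ a @v10: history=[(6, 41), (7, 64), (12, 0)] -> pick v7 -> 64
READ a @v7: history=[(6, 41), (7, 64), (12, 0)] -> pick v7 -> 64
READ b @v6: history=[(1, 33), (3, 40), (5, 59), (9, 5), (10, 68)] -> pick v5 -> 59
v13: WRITE c=58  (c history now [(4, 49), (11, 27), (13, 58)])
READ d @v10: history=[(2, 68), (8, 26)] -> pick v8 -> 26

Answer: 68
NONE
68
33
49
NONE
64
64
59
26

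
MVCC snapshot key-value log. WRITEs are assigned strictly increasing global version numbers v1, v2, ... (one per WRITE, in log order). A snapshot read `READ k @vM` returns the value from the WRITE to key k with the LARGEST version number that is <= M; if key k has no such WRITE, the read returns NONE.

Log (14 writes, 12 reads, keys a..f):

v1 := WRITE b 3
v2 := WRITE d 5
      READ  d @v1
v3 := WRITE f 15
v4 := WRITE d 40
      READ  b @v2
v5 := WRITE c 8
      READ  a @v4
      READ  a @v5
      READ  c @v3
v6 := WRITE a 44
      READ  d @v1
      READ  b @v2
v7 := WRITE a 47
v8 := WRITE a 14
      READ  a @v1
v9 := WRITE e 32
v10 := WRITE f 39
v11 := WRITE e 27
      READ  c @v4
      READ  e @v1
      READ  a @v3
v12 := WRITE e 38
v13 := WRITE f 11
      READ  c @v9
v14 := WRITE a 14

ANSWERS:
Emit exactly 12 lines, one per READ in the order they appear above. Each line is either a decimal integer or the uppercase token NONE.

v1: WRITE b=3  (b history now [(1, 3)])
v2: WRITE d=5  (d history now [(2, 5)])
READ d @v1: history=[(2, 5)] -> no version <= 1 -> NONE
v3: WRITE f=15  (f history now [(3, 15)])
v4: WRITE d=40  (d history now [(2, 5), (4, 40)])
READ b @v2: history=[(1, 3)] -> pick v1 -> 3
v5: WRITE c=8  (c history now [(5, 8)])
READ a @v4: history=[] -> no version <= 4 -> NONE
READ a @v5: history=[] -> no version <= 5 -> NONE
READ c @v3: history=[(5, 8)] -> no version <= 3 -> NONE
v6: WRITE a=44  (a history now [(6, 44)])
READ d @v1: history=[(2, 5), (4, 40)] -> no version <= 1 -> NONE
READ b @v2: history=[(1, 3)] -> pick v1 -> 3
v7: WRITE a=47  (a history now [(6, 44), (7, 47)])
v8: WRITE a=14  (a history now [(6, 44), (7, 47), (8, 14)])
READ a @v1: history=[(6, 44), (7, 47), (8, 14)] -> no version <= 1 -> NONE
v9: WRITE e=32  (e history now [(9, 32)])
v10: WRITE f=39  (f history now [(3, 15), (10, 39)])
v11: WRITE e=27  (e history now [(9, 32), (11, 27)])
READ c @v4: history=[(5, 8)] -> no version <= 4 -> NONE
READ e @v1: history=[(9, 32), (11, 27)] -> no version <= 1 -> NONE
READ a @v3: history=[(6, 44), (7, 47), (8, 14)] -> no version <= 3 -> NONE
v12: WRITE e=38  (e history now [(9, 32), (11, 27), (12, 38)])
v13: WRITE f=11  (f history now [(3, 15), (10, 39), (13, 11)])
READ c @v9: history=[(5, 8)] -> pick v5 -> 8
v14: WRITE a=14  (a history now [(6, 44), (7, 47), (8, 14), (14, 14)])

Answer: NONE
3
NONE
NONE
NONE
NONE
3
NONE
NONE
NONE
NONE
8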